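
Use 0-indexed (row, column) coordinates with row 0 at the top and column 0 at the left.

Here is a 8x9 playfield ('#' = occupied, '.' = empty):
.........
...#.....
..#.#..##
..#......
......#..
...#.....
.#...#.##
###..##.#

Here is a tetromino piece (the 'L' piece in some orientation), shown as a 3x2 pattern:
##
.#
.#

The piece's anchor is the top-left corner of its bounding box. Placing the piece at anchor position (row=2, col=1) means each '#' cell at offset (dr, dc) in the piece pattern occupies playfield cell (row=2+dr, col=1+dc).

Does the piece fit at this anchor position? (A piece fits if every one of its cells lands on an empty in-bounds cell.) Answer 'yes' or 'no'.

Check each piece cell at anchor (2, 1):
  offset (0,0) -> (2,1): empty -> OK
  offset (0,1) -> (2,2): occupied ('#') -> FAIL
  offset (1,1) -> (3,2): occupied ('#') -> FAIL
  offset (2,1) -> (4,2): empty -> OK
All cells valid: no

Answer: no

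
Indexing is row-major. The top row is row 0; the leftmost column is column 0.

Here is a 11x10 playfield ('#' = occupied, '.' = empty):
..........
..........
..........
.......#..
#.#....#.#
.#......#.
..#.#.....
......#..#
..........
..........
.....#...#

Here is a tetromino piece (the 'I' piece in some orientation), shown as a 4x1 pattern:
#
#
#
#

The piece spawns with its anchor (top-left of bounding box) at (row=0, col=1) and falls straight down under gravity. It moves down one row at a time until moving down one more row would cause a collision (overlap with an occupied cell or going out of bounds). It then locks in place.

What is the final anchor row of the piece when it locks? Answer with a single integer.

Spawn at (row=0, col=1). Try each row:
  row 0: fits
  row 1: fits
  row 2: blocked -> lock at row 1

Answer: 1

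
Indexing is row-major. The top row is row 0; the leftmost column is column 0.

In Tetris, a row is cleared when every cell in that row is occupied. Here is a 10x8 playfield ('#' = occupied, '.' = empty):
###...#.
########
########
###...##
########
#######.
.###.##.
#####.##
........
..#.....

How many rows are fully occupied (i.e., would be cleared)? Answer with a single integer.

Check each row:
  row 0: 4 empty cells -> not full
  row 1: 0 empty cells -> FULL (clear)
  row 2: 0 empty cells -> FULL (clear)
  row 3: 3 empty cells -> not full
  row 4: 0 empty cells -> FULL (clear)
  row 5: 1 empty cell -> not full
  row 6: 3 empty cells -> not full
  row 7: 1 empty cell -> not full
  row 8: 8 empty cells -> not full
  row 9: 7 empty cells -> not full
Total rows cleared: 3

Answer: 3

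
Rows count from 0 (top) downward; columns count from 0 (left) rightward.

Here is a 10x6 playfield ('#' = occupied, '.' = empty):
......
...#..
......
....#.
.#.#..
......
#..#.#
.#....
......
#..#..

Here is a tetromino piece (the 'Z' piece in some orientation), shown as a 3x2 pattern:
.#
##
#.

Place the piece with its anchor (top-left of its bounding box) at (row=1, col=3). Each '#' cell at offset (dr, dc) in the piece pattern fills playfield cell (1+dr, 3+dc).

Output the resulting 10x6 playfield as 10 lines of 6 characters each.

Fill (1+0,3+1) = (1,4)
Fill (1+1,3+0) = (2,3)
Fill (1+1,3+1) = (2,4)
Fill (1+2,3+0) = (3,3)

Answer: ......
...##.
...##.
...##.
.#.#..
......
#..#.#
.#....
......
#..#..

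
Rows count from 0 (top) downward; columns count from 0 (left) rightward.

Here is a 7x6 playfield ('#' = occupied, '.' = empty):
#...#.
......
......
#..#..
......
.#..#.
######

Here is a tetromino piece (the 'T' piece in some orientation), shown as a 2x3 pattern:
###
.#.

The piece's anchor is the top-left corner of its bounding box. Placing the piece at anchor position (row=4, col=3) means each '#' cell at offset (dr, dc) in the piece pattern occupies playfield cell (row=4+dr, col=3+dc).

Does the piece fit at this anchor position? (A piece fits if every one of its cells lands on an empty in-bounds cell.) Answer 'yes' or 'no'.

Check each piece cell at anchor (4, 3):
  offset (0,0) -> (4,3): empty -> OK
  offset (0,1) -> (4,4): empty -> OK
  offset (0,2) -> (4,5): empty -> OK
  offset (1,1) -> (5,4): occupied ('#') -> FAIL
All cells valid: no

Answer: no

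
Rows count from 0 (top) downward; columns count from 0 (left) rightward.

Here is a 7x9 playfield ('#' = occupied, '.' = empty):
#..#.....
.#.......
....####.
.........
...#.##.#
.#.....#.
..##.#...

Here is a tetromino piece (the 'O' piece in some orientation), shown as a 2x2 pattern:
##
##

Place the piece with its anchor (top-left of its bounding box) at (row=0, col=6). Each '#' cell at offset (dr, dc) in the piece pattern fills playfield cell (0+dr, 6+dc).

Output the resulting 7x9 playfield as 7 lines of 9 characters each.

Fill (0+0,6+0) = (0,6)
Fill (0+0,6+1) = (0,7)
Fill (0+1,6+0) = (1,6)
Fill (0+1,6+1) = (1,7)

Answer: #..#..##.
.#....##.
....####.
.........
...#.##.#
.#.....#.
..##.#...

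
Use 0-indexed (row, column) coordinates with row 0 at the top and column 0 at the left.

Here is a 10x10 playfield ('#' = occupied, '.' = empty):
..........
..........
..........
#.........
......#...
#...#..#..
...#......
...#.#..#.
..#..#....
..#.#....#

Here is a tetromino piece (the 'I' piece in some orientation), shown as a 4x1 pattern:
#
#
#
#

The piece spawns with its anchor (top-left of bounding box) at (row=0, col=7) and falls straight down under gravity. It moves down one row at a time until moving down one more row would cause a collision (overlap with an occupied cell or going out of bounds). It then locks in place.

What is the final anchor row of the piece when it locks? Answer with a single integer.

Spawn at (row=0, col=7). Try each row:
  row 0: fits
  row 1: fits
  row 2: blocked -> lock at row 1

Answer: 1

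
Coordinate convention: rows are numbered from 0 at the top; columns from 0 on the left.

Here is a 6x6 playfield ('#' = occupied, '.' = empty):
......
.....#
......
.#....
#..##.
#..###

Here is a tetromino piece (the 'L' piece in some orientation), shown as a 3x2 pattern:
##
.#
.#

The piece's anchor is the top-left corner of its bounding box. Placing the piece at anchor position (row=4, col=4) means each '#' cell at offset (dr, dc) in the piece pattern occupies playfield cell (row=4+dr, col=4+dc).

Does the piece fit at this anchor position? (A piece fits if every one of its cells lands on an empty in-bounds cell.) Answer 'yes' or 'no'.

Check each piece cell at anchor (4, 4):
  offset (0,0) -> (4,4): occupied ('#') -> FAIL
  offset (0,1) -> (4,5): empty -> OK
  offset (1,1) -> (5,5): occupied ('#') -> FAIL
  offset (2,1) -> (6,5): out of bounds -> FAIL
All cells valid: no

Answer: no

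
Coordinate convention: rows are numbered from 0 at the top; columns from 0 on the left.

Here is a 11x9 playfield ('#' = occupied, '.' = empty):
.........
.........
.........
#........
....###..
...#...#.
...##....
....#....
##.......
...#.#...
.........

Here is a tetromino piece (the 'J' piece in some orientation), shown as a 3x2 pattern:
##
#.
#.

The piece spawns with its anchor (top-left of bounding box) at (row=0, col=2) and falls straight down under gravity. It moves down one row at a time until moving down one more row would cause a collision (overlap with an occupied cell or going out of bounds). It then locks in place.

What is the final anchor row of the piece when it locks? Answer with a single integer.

Spawn at (row=0, col=2). Try each row:
  row 0: fits
  row 1: fits
  row 2: fits
  row 3: fits
  row 4: fits
  row 5: blocked -> lock at row 4

Answer: 4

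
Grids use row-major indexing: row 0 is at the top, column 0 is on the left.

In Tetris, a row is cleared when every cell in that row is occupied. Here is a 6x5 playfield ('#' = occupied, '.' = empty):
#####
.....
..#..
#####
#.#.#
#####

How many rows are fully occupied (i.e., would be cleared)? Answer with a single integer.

Answer: 3

Derivation:
Check each row:
  row 0: 0 empty cells -> FULL (clear)
  row 1: 5 empty cells -> not full
  row 2: 4 empty cells -> not full
  row 3: 0 empty cells -> FULL (clear)
  row 4: 2 empty cells -> not full
  row 5: 0 empty cells -> FULL (clear)
Total rows cleared: 3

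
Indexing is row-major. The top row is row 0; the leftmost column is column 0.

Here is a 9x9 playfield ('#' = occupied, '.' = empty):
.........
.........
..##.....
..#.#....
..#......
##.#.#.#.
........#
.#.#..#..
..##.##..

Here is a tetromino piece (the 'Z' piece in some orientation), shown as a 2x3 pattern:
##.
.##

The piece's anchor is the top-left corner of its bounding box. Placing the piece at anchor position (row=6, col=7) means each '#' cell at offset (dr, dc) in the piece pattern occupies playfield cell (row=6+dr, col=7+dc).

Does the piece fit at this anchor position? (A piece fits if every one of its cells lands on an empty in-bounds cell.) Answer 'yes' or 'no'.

Answer: no

Derivation:
Check each piece cell at anchor (6, 7):
  offset (0,0) -> (6,7): empty -> OK
  offset (0,1) -> (6,8): occupied ('#') -> FAIL
  offset (1,1) -> (7,8): empty -> OK
  offset (1,2) -> (7,9): out of bounds -> FAIL
All cells valid: no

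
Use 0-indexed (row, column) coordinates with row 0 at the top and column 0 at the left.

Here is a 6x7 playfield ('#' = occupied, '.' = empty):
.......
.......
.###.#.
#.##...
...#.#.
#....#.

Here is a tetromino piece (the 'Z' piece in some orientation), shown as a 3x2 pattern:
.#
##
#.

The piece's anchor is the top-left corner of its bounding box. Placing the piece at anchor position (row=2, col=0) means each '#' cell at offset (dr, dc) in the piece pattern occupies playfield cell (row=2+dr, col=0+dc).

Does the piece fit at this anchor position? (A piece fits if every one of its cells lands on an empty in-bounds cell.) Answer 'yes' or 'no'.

Answer: no

Derivation:
Check each piece cell at anchor (2, 0):
  offset (0,1) -> (2,1): occupied ('#') -> FAIL
  offset (1,0) -> (3,0): occupied ('#') -> FAIL
  offset (1,1) -> (3,1): empty -> OK
  offset (2,0) -> (4,0): empty -> OK
All cells valid: no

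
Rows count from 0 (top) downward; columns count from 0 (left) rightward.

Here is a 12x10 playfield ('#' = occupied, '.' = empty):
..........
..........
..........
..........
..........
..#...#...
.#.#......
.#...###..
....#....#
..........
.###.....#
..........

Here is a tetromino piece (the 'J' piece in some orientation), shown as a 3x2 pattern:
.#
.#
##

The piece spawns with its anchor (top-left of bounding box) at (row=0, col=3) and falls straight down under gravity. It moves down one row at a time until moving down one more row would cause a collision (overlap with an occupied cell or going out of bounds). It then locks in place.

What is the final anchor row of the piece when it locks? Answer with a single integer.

Answer: 3

Derivation:
Spawn at (row=0, col=3). Try each row:
  row 0: fits
  row 1: fits
  row 2: fits
  row 3: fits
  row 4: blocked -> lock at row 3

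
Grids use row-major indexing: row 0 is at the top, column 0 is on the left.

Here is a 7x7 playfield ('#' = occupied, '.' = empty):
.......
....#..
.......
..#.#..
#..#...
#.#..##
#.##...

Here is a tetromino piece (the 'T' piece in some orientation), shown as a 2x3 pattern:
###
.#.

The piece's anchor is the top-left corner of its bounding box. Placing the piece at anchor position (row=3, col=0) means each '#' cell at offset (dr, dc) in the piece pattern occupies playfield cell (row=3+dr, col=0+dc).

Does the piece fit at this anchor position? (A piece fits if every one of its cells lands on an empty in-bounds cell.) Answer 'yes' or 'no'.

Answer: no

Derivation:
Check each piece cell at anchor (3, 0):
  offset (0,0) -> (3,0): empty -> OK
  offset (0,1) -> (3,1): empty -> OK
  offset (0,2) -> (3,2): occupied ('#') -> FAIL
  offset (1,1) -> (4,1): empty -> OK
All cells valid: no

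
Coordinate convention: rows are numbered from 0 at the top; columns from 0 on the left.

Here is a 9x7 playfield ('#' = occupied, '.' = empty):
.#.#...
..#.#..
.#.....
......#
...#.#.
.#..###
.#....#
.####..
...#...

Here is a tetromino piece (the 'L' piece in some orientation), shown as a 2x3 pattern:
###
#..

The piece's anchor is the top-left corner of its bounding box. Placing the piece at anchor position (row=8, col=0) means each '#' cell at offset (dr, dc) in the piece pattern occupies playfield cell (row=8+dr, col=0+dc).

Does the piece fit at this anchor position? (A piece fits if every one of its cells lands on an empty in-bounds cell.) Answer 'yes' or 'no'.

Check each piece cell at anchor (8, 0):
  offset (0,0) -> (8,0): empty -> OK
  offset (0,1) -> (8,1): empty -> OK
  offset (0,2) -> (8,2): empty -> OK
  offset (1,0) -> (9,0): out of bounds -> FAIL
All cells valid: no

Answer: no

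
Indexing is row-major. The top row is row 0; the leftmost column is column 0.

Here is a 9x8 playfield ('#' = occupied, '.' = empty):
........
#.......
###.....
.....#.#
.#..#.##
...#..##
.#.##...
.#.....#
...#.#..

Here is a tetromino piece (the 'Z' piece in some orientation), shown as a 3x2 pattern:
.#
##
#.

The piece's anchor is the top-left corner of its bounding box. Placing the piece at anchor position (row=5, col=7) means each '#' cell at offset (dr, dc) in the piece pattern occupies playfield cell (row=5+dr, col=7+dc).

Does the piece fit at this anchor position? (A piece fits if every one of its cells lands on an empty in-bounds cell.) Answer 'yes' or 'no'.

Answer: no

Derivation:
Check each piece cell at anchor (5, 7):
  offset (0,1) -> (5,8): out of bounds -> FAIL
  offset (1,0) -> (6,7): empty -> OK
  offset (1,1) -> (6,8): out of bounds -> FAIL
  offset (2,0) -> (7,7): occupied ('#') -> FAIL
All cells valid: no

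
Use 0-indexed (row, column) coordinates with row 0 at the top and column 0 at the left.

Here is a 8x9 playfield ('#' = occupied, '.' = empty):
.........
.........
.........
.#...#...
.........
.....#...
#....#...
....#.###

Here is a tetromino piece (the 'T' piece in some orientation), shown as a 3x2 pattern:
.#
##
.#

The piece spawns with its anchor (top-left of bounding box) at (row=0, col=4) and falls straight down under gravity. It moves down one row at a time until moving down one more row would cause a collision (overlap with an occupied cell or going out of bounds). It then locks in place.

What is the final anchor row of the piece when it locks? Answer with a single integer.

Spawn at (row=0, col=4). Try each row:
  row 0: fits
  row 1: blocked -> lock at row 0

Answer: 0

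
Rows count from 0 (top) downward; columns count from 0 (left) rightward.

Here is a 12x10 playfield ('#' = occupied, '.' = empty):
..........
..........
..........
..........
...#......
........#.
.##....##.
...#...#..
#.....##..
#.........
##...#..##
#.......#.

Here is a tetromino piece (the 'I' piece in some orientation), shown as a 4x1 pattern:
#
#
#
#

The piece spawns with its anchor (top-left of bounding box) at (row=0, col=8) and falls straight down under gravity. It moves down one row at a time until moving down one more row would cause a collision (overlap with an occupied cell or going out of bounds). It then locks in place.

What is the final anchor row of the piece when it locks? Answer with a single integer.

Spawn at (row=0, col=8). Try each row:
  row 0: fits
  row 1: fits
  row 2: blocked -> lock at row 1

Answer: 1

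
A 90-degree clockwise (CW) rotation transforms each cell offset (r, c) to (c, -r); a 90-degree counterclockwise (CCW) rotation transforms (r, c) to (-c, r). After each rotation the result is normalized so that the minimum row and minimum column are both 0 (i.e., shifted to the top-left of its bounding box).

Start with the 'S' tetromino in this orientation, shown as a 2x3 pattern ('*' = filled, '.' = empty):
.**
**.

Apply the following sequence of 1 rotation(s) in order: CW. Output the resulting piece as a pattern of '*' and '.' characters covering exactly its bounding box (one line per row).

Start:
.**
**.
After rotation 1 (CW):
*.
**
.*

Answer: *.
**
.*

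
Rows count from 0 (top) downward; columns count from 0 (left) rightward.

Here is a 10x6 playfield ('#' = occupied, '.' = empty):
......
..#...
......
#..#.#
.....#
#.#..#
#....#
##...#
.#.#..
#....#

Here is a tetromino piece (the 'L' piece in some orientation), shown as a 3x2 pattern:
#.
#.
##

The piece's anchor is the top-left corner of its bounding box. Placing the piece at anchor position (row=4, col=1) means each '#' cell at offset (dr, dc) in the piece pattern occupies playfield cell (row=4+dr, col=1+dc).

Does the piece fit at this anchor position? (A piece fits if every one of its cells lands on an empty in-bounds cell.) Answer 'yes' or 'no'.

Check each piece cell at anchor (4, 1):
  offset (0,0) -> (4,1): empty -> OK
  offset (1,0) -> (5,1): empty -> OK
  offset (2,0) -> (6,1): empty -> OK
  offset (2,1) -> (6,2): empty -> OK
All cells valid: yes

Answer: yes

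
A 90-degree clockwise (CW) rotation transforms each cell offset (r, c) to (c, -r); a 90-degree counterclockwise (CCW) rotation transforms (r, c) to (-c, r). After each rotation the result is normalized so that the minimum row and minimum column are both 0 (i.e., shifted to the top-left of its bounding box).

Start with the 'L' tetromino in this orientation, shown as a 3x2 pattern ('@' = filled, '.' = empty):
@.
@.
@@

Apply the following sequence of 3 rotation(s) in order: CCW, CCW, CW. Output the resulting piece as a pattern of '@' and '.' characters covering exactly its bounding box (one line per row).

Start:
@.
@.
@@
After rotation 1 (CCW):
..@
@@@
After rotation 2 (CCW):
@@
.@
.@
After rotation 3 (CW):
..@
@@@

Answer: ..@
@@@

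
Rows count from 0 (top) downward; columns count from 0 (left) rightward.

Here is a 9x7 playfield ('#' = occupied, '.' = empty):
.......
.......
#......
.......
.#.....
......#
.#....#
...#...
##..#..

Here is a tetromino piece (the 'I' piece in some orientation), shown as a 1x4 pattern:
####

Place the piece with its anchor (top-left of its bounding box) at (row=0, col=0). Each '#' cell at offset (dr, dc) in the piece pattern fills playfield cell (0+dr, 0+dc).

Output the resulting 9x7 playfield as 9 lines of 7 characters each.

Fill (0+0,0+0) = (0,0)
Fill (0+0,0+1) = (0,1)
Fill (0+0,0+2) = (0,2)
Fill (0+0,0+3) = (0,3)

Answer: ####...
.......
#......
.......
.#.....
......#
.#....#
...#...
##..#..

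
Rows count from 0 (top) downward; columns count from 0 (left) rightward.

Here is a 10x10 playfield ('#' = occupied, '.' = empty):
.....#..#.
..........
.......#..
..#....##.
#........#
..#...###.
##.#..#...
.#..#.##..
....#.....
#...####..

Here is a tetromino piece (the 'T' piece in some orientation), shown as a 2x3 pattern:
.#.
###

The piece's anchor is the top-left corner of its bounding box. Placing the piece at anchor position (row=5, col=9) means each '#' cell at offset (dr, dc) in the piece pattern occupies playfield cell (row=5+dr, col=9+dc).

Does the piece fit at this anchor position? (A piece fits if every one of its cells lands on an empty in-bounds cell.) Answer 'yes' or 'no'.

Check each piece cell at anchor (5, 9):
  offset (0,1) -> (5,10): out of bounds -> FAIL
  offset (1,0) -> (6,9): empty -> OK
  offset (1,1) -> (6,10): out of bounds -> FAIL
  offset (1,2) -> (6,11): out of bounds -> FAIL
All cells valid: no

Answer: no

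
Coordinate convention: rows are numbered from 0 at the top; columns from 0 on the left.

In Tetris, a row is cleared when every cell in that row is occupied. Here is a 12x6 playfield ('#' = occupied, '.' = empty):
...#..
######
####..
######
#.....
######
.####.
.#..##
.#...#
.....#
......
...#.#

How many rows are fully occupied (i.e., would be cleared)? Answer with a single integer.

Check each row:
  row 0: 5 empty cells -> not full
  row 1: 0 empty cells -> FULL (clear)
  row 2: 2 empty cells -> not full
  row 3: 0 empty cells -> FULL (clear)
  row 4: 5 empty cells -> not full
  row 5: 0 empty cells -> FULL (clear)
  row 6: 2 empty cells -> not full
  row 7: 3 empty cells -> not full
  row 8: 4 empty cells -> not full
  row 9: 5 empty cells -> not full
  row 10: 6 empty cells -> not full
  row 11: 4 empty cells -> not full
Total rows cleared: 3

Answer: 3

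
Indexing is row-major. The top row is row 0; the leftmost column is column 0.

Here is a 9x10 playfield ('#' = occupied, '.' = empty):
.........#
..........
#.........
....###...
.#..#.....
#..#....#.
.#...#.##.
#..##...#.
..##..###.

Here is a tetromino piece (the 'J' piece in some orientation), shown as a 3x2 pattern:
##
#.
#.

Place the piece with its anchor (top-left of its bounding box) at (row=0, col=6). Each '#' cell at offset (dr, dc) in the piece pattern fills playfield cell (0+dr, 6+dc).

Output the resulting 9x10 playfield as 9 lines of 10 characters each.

Answer: ......##.#
......#...
#.....#...
....###...
.#..#.....
#..#....#.
.#...#.##.
#..##...#.
..##..###.

Derivation:
Fill (0+0,6+0) = (0,6)
Fill (0+0,6+1) = (0,7)
Fill (0+1,6+0) = (1,6)
Fill (0+2,6+0) = (2,6)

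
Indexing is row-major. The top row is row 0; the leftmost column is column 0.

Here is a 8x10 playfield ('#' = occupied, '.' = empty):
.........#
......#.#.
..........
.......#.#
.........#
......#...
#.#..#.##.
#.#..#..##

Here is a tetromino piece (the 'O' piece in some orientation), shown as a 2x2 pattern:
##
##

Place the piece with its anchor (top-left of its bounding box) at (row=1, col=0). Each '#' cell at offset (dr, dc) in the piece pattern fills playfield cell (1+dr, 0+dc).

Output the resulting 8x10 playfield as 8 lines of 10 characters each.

Answer: .........#
##....#.#.
##........
.......#.#
.........#
......#...
#.#..#.##.
#.#..#..##

Derivation:
Fill (1+0,0+0) = (1,0)
Fill (1+0,0+1) = (1,1)
Fill (1+1,0+0) = (2,0)
Fill (1+1,0+1) = (2,1)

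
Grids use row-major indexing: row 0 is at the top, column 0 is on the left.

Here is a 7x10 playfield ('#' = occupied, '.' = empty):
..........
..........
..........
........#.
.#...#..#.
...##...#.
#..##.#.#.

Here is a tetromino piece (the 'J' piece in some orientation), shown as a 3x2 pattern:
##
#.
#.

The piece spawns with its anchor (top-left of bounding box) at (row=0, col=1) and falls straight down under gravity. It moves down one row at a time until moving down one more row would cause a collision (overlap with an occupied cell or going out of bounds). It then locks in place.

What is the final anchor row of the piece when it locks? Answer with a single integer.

Answer: 1

Derivation:
Spawn at (row=0, col=1). Try each row:
  row 0: fits
  row 1: fits
  row 2: blocked -> lock at row 1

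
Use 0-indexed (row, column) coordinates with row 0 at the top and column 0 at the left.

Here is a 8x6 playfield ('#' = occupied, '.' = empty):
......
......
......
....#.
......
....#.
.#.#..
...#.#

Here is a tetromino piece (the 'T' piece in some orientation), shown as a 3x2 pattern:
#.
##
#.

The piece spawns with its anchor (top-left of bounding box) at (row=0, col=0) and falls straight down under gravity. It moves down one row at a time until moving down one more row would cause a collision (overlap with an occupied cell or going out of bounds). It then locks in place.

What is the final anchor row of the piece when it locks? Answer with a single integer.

Spawn at (row=0, col=0). Try each row:
  row 0: fits
  row 1: fits
  row 2: fits
  row 3: fits
  row 4: fits
  row 5: blocked -> lock at row 4

Answer: 4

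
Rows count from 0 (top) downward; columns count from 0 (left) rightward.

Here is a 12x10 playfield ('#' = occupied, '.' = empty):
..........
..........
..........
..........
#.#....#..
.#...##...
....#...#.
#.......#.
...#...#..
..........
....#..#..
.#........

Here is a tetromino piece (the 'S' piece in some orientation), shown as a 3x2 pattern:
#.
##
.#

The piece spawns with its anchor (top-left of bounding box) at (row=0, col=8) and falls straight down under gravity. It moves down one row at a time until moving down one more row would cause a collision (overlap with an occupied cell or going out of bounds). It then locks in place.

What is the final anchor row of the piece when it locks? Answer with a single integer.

Answer: 4

Derivation:
Spawn at (row=0, col=8). Try each row:
  row 0: fits
  row 1: fits
  row 2: fits
  row 3: fits
  row 4: fits
  row 5: blocked -> lock at row 4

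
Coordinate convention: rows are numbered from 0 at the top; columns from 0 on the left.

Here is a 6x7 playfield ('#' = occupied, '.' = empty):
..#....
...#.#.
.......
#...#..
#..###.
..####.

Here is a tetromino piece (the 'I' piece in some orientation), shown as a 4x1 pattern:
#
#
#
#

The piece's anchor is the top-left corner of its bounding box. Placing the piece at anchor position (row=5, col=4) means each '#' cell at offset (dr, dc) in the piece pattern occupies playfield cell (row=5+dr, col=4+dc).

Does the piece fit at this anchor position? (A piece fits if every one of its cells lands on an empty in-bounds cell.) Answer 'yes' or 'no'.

Check each piece cell at anchor (5, 4):
  offset (0,0) -> (5,4): occupied ('#') -> FAIL
  offset (1,0) -> (6,4): out of bounds -> FAIL
  offset (2,0) -> (7,4): out of bounds -> FAIL
  offset (3,0) -> (8,4): out of bounds -> FAIL
All cells valid: no

Answer: no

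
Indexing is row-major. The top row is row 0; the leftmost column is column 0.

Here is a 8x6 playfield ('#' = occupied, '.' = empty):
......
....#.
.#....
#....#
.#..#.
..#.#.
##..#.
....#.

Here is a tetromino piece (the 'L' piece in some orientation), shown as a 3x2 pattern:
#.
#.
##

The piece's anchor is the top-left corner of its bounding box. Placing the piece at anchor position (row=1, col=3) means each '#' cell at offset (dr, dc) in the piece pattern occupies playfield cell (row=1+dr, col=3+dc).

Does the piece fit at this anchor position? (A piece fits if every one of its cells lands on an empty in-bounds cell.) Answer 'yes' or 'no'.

Answer: yes

Derivation:
Check each piece cell at anchor (1, 3):
  offset (0,0) -> (1,3): empty -> OK
  offset (1,0) -> (2,3): empty -> OK
  offset (2,0) -> (3,3): empty -> OK
  offset (2,1) -> (3,4): empty -> OK
All cells valid: yes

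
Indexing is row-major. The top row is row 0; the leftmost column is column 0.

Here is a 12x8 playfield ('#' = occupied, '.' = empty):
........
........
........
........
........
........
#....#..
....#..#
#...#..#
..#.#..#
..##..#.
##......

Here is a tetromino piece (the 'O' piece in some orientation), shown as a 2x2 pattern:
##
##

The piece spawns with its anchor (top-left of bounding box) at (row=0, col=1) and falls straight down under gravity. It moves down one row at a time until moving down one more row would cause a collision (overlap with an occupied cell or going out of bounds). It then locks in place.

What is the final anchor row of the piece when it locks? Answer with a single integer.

Answer: 7

Derivation:
Spawn at (row=0, col=1). Try each row:
  row 0: fits
  row 1: fits
  row 2: fits
  row 3: fits
  row 4: fits
  row 5: fits
  row 6: fits
  row 7: fits
  row 8: blocked -> lock at row 7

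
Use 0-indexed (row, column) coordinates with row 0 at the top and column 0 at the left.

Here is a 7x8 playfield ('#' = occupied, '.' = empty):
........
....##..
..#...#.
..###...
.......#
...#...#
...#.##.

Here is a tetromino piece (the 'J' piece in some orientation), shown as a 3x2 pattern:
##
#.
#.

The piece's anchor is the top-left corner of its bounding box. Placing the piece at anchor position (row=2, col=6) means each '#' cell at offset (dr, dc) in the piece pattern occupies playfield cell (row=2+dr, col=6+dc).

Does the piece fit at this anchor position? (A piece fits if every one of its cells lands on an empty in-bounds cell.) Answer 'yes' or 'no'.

Answer: no

Derivation:
Check each piece cell at anchor (2, 6):
  offset (0,0) -> (2,6): occupied ('#') -> FAIL
  offset (0,1) -> (2,7): empty -> OK
  offset (1,0) -> (3,6): empty -> OK
  offset (2,0) -> (4,6): empty -> OK
All cells valid: no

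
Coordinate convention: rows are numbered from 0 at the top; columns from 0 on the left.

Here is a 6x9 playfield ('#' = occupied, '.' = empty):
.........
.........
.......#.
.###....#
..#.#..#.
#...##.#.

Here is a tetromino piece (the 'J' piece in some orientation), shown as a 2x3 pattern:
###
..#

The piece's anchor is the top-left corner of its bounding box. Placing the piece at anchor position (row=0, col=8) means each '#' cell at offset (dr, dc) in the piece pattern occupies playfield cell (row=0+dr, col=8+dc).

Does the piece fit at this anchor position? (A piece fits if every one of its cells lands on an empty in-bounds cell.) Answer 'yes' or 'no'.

Answer: no

Derivation:
Check each piece cell at anchor (0, 8):
  offset (0,0) -> (0,8): empty -> OK
  offset (0,1) -> (0,9): out of bounds -> FAIL
  offset (0,2) -> (0,10): out of bounds -> FAIL
  offset (1,2) -> (1,10): out of bounds -> FAIL
All cells valid: no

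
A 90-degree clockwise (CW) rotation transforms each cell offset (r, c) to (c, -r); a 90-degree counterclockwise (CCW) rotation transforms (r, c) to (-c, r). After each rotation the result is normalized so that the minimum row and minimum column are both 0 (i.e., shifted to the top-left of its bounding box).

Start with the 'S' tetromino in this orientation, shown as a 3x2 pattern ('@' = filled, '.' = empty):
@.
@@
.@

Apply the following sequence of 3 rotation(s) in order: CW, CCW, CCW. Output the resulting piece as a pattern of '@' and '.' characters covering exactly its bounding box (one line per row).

Start:
@.
@@
.@
After rotation 1 (CW):
.@@
@@.
After rotation 2 (CCW):
@.
@@
.@
After rotation 3 (CCW):
.@@
@@.

Answer: .@@
@@.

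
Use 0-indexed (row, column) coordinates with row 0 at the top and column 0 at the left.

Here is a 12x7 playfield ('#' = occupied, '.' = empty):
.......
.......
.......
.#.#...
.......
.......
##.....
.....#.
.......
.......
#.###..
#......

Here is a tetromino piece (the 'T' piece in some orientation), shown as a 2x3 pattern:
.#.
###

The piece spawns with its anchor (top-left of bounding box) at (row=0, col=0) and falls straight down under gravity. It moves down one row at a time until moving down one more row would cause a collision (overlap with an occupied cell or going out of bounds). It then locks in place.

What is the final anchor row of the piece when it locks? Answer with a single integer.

Spawn at (row=0, col=0). Try each row:
  row 0: fits
  row 1: fits
  row 2: blocked -> lock at row 1

Answer: 1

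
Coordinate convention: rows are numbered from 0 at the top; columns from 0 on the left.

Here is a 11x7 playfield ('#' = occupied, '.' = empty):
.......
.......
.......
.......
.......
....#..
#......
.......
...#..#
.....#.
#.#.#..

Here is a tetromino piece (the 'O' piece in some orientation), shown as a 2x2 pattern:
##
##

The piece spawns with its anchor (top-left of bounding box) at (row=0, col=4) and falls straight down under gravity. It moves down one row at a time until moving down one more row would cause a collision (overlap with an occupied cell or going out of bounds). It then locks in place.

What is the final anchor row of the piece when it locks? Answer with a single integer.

Answer: 3

Derivation:
Spawn at (row=0, col=4). Try each row:
  row 0: fits
  row 1: fits
  row 2: fits
  row 3: fits
  row 4: blocked -> lock at row 3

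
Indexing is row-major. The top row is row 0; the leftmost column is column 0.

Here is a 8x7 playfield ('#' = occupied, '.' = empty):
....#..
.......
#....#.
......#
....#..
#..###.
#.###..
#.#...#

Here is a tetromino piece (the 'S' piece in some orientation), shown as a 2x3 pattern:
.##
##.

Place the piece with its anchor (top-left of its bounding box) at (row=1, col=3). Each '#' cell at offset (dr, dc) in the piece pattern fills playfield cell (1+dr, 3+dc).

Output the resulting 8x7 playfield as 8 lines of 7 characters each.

Answer: ....#..
....##.
#..###.
......#
....#..
#..###.
#.###..
#.#...#

Derivation:
Fill (1+0,3+1) = (1,4)
Fill (1+0,3+2) = (1,5)
Fill (1+1,3+0) = (2,3)
Fill (1+1,3+1) = (2,4)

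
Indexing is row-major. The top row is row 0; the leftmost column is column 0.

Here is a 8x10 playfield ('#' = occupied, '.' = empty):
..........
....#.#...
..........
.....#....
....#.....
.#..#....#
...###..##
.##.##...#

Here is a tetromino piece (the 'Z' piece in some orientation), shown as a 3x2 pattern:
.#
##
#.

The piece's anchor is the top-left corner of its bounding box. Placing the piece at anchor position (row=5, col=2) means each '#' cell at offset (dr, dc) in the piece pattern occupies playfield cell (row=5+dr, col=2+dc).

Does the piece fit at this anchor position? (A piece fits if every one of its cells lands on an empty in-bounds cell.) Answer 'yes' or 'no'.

Check each piece cell at anchor (5, 2):
  offset (0,1) -> (5,3): empty -> OK
  offset (1,0) -> (6,2): empty -> OK
  offset (1,1) -> (6,3): occupied ('#') -> FAIL
  offset (2,0) -> (7,2): occupied ('#') -> FAIL
All cells valid: no

Answer: no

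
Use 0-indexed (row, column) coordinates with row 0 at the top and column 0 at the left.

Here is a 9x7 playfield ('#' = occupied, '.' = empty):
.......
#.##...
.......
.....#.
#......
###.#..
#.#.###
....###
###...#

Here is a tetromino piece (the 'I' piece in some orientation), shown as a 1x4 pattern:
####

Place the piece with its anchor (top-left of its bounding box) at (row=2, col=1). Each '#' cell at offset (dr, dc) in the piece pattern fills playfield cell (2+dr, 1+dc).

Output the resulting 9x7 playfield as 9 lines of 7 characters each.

Answer: .......
#.##...
.####..
.....#.
#......
###.#..
#.#.###
....###
###...#

Derivation:
Fill (2+0,1+0) = (2,1)
Fill (2+0,1+1) = (2,2)
Fill (2+0,1+2) = (2,3)
Fill (2+0,1+3) = (2,4)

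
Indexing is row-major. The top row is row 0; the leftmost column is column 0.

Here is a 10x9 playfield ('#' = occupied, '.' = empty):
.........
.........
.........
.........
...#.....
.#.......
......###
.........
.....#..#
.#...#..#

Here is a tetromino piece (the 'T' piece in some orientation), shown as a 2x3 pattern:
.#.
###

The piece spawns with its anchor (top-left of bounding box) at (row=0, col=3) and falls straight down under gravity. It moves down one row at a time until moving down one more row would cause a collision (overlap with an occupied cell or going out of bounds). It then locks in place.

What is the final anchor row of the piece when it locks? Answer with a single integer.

Spawn at (row=0, col=3). Try each row:
  row 0: fits
  row 1: fits
  row 2: fits
  row 3: blocked -> lock at row 2

Answer: 2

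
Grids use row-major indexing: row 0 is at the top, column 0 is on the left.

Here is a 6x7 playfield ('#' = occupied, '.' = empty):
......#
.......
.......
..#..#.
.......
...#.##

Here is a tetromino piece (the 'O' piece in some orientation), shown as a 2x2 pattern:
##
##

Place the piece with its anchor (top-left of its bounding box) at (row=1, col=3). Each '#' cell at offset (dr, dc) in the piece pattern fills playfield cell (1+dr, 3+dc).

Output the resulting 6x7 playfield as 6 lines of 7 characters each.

Answer: ......#
...##..
...##..
..#..#.
.......
...#.##

Derivation:
Fill (1+0,3+0) = (1,3)
Fill (1+0,3+1) = (1,4)
Fill (1+1,3+0) = (2,3)
Fill (1+1,3+1) = (2,4)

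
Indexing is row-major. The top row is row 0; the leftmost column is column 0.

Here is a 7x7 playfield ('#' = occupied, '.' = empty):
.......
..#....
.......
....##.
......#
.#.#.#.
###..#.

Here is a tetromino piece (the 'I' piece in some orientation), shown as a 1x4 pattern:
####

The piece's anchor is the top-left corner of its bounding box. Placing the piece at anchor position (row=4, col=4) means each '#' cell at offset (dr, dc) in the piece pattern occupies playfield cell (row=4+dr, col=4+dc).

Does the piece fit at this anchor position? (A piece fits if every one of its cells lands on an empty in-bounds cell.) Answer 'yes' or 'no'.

Check each piece cell at anchor (4, 4):
  offset (0,0) -> (4,4): empty -> OK
  offset (0,1) -> (4,5): empty -> OK
  offset (0,2) -> (4,6): occupied ('#') -> FAIL
  offset (0,3) -> (4,7): out of bounds -> FAIL
All cells valid: no

Answer: no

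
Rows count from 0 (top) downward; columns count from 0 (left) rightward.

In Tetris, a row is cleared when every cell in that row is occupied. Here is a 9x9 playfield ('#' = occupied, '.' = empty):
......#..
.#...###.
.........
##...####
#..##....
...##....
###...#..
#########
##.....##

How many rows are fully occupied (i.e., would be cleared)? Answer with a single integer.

Answer: 1

Derivation:
Check each row:
  row 0: 8 empty cells -> not full
  row 1: 5 empty cells -> not full
  row 2: 9 empty cells -> not full
  row 3: 3 empty cells -> not full
  row 4: 6 empty cells -> not full
  row 5: 7 empty cells -> not full
  row 6: 5 empty cells -> not full
  row 7: 0 empty cells -> FULL (clear)
  row 8: 5 empty cells -> not full
Total rows cleared: 1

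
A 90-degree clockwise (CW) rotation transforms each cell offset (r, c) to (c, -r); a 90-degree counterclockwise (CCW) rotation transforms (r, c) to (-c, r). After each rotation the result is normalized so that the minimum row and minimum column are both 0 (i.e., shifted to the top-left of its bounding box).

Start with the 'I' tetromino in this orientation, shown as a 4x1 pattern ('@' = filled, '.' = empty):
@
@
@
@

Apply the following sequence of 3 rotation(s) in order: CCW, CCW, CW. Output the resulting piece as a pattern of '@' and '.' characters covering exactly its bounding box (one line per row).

Answer: @@@@

Derivation:
Start:
@
@
@
@
After rotation 1 (CCW):
@@@@
After rotation 2 (CCW):
@
@
@
@
After rotation 3 (CW):
@@@@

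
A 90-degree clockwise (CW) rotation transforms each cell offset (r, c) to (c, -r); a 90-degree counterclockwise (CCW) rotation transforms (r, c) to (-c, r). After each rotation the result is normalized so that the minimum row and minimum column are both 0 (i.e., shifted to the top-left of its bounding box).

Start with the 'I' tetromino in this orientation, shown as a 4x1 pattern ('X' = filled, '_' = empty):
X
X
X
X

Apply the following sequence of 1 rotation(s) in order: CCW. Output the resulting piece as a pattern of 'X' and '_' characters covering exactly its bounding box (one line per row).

Answer: XXXX

Derivation:
Start:
X
X
X
X
After rotation 1 (CCW):
XXXX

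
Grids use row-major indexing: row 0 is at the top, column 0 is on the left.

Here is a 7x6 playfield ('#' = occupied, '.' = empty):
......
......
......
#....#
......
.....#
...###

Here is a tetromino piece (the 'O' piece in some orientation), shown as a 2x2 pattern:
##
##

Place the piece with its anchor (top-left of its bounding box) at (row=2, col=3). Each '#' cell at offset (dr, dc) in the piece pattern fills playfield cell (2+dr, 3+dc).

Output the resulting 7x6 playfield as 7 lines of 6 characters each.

Answer: ......
......
...##.
#..###
......
.....#
...###

Derivation:
Fill (2+0,3+0) = (2,3)
Fill (2+0,3+1) = (2,4)
Fill (2+1,3+0) = (3,3)
Fill (2+1,3+1) = (3,4)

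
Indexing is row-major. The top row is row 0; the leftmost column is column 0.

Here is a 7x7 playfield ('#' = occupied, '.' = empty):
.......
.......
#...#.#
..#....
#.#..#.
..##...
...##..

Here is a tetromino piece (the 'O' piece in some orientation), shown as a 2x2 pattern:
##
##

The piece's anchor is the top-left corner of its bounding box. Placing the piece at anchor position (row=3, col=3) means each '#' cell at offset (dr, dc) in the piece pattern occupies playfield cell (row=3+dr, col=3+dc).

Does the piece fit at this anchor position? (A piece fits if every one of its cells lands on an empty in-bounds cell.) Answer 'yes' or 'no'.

Check each piece cell at anchor (3, 3):
  offset (0,0) -> (3,3): empty -> OK
  offset (0,1) -> (3,4): empty -> OK
  offset (1,0) -> (4,3): empty -> OK
  offset (1,1) -> (4,4): empty -> OK
All cells valid: yes

Answer: yes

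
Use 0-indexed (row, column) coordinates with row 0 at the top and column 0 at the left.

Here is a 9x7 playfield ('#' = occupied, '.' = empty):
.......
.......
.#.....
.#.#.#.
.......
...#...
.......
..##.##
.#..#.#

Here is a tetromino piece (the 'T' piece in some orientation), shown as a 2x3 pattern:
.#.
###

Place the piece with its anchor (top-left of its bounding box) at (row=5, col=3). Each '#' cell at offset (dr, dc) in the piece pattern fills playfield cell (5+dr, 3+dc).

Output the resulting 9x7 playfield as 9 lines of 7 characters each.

Answer: .......
.......
.#.....
.#.#.#.
.......
...##..
...###.
..##.##
.#..#.#

Derivation:
Fill (5+0,3+1) = (5,4)
Fill (5+1,3+0) = (6,3)
Fill (5+1,3+1) = (6,4)
Fill (5+1,3+2) = (6,5)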